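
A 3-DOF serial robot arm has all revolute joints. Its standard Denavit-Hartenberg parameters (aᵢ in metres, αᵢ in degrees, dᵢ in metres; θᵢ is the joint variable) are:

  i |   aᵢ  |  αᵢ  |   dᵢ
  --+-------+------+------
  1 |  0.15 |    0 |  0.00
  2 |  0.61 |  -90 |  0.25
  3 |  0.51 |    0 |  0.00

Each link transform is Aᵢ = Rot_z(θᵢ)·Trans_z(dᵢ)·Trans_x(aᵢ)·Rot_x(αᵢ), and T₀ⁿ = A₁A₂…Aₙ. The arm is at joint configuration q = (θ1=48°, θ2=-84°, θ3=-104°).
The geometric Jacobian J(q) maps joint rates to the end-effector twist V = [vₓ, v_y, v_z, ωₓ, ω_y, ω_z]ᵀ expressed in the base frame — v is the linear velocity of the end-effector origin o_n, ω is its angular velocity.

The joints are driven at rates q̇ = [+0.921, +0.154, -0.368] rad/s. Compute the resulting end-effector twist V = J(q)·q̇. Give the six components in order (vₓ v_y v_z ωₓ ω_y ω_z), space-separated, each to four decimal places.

o_n = [0.4941, -0.1746, 0.7449]
J₁: ẑ×o_n = [0.1746, 0.4941, -0.0000], ω = ẑ
J2: z=[0.0000, 0.0000, 1.0000] o=[0.1004, 0.1115, 0.0000] → [0.2860, 0.3937, -0.0000, 0.0000, 0.0000, 1.0000]
J3: z=[0.5878, 0.8090, 0.0000] o=[0.5939, -0.2471, 0.2500] → [0.4003, -0.2909, 0.1234, 0.5878, 0.8090, 0.0000]
V = J·q̇ = [0.0575, 0.6227, -0.0454, -0.2163, -0.2977, 1.0750]

0.0575 0.6227 -0.0454 -0.2163 -0.2977 1.0750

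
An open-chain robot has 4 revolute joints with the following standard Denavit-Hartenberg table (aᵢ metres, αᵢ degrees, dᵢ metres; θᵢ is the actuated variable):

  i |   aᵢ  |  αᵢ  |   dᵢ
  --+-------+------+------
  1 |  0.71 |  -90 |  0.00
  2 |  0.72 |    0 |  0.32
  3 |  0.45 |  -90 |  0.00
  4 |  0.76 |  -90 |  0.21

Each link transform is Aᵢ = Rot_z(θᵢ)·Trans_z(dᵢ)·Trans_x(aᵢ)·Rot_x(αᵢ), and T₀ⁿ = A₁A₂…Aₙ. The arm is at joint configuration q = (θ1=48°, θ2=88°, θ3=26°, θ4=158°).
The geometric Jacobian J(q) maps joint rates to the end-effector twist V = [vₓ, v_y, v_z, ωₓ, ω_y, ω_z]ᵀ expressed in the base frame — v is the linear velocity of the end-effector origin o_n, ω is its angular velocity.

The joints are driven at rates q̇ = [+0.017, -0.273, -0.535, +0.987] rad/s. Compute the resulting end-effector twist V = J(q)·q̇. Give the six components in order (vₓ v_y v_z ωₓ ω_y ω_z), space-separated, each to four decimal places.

-0.4895 0.5122 0.1922 -0.0029 -1.2107 0.4184

o_n = [0.4066, 0.5043, -0.4015]
J₁: ẑ×o_n = [-0.5043, 0.4066, 0.0000], ω = ẑ
J2: z=[-0.7431, 0.6691, 0.0000] o=[0.4751, 0.5276, 0.0000] → [-0.2687, -0.2984, 0.0631, -0.7431, 0.6691, 0.0000]
J3: z=[-0.7431, 0.6691, 0.0000] o=[0.2541, 0.7604, -0.7196] → [0.2128, 0.2364, 0.0883, -0.7431, 0.6691, 0.0000]
J4: z=[-0.6113, -0.6789, 0.4067] o=[0.1316, 0.6244, -1.1307] → [-0.4462, 0.5576, 0.2601, -0.6113, -0.6789, 0.4067]
V = J·q̇ = [-0.4895, 0.5122, 0.1922, -0.0029, -1.2107, 0.4184]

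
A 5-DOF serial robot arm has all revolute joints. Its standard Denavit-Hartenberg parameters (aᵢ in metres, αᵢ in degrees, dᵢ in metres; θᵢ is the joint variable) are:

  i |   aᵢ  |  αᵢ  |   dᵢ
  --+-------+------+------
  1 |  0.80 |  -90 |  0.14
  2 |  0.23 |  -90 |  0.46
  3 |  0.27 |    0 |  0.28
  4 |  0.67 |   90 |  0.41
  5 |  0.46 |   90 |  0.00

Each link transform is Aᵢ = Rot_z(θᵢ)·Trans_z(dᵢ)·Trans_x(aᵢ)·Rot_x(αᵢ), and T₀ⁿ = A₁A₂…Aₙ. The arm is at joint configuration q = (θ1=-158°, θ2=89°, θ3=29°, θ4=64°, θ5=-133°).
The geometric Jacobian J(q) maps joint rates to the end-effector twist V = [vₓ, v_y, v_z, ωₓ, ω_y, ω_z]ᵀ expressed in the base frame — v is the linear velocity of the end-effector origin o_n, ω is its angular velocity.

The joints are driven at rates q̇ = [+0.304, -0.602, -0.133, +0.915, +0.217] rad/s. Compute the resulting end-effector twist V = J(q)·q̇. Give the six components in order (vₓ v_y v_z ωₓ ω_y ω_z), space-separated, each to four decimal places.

o_n = [-0.4312, -0.1454, -0.3136]
J₁: ẑ×o_n = [0.1454, -0.4312, 0.0000], ω = ẑ
J2: z=[0.3746, -0.9272, 0.0000] o=[-0.7417, -0.2997, 0.1400] → [0.4206, 0.1699, 0.3457, 0.3746, -0.9272, 0.0000]
J3: z=[0.9270, 0.3745, -0.0175] o=[-0.5731, -0.7277, -0.0900] → [-0.0736, 0.2048, 0.4866, 0.9270, 0.3745, -0.0175]
J4: z=[0.9270, 0.3745, -0.0175] o=[-0.3664, -0.5030, -0.3310] → [0.0127, -0.0150, 0.3557, 0.9270, 0.3745, -0.0175]
J5: z=[-0.0358, 0.0420, -0.9985] o=[-0.2364, 0.2712, -0.3031] → [-0.4164, 0.1941, 0.0231, -0.0358, 0.0420, -0.9985]
V = J·q̇ = [-0.2779, -0.2322, 0.0577, 0.4917, 0.8602, 0.0737]

-0.2779 -0.2322 0.0577 0.4917 0.8602 0.0737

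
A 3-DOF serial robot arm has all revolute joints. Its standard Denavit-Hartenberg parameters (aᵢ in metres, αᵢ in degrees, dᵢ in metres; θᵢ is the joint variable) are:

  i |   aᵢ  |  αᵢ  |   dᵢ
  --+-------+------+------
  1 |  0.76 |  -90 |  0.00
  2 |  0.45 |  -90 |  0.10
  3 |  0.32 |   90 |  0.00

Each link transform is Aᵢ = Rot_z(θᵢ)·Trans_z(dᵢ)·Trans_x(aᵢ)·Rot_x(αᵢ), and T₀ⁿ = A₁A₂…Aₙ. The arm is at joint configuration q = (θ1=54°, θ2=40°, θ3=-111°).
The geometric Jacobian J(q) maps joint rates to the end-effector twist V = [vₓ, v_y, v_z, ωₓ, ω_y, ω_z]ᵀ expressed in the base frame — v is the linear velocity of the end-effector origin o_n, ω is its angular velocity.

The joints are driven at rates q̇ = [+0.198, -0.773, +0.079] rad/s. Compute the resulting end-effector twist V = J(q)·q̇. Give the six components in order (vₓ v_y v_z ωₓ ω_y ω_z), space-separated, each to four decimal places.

-0.1081 0.2092 0.1834 0.5955 -0.4954 0.1375

o_n = [0.2751, 1.0570, -0.2155]
J₁: ẑ×o_n = [-1.0570, 0.2751, 0.0000], ω = ẑ
J2: z=[-0.8090, 0.5878, 0.0000] o=[0.4467, 0.6149, 0.0000] → [-0.1267, -0.1744, -0.2569, -0.8090, 0.5878, 0.0000]
J3: z=[-0.3778, -0.5200, -0.7660] o=[0.5684, 0.9525, -0.2893] → [0.0417, 0.2526, -0.1920, -0.3778, -0.5200, -0.7660]
V = J·q̇ = [-0.1081, 0.2092, 0.1834, 0.5955, -0.4954, 0.1375]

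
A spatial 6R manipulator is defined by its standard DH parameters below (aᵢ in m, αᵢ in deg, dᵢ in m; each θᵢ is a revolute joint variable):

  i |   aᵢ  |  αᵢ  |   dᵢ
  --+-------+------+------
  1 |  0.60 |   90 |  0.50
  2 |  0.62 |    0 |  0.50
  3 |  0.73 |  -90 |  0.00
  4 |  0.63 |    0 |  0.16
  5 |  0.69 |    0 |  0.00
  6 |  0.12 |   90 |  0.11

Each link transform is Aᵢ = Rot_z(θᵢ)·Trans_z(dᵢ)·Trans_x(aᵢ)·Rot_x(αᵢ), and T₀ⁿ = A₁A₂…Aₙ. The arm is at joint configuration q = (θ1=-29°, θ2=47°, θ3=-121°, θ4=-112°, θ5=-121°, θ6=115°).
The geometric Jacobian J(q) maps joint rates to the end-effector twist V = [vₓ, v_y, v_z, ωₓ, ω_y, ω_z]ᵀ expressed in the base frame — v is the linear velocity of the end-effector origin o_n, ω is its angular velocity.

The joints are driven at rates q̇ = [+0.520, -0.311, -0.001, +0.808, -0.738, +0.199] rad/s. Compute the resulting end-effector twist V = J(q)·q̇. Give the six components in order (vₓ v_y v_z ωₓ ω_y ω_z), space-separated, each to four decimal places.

o_n = [0.8172, -1.1836, 1.0063]
J₁: ẑ×o_n = [1.1836, 0.8172, -0.0000], ω = ẑ
J2: z=[-0.4848, -0.8746, 0.0000] o=[0.5248, -0.2909, 0.5000] → [-0.4428, 0.2455, 0.6886, -0.4848, -0.8746, 0.0000]
J3: z=[-0.4848, -0.8746, 0.0000] o=[0.6522, -0.9332, 0.9534] → [-0.0463, 0.0256, 0.2657, -0.4848, -0.8746, 0.0000]
J4: z=[0.8407, -0.4660, 0.2756] o=[0.8282, -1.0307, 0.2517] → [-0.3095, -0.6375, -0.1336, 0.8407, -0.4660, 0.2756]
J5: z=[0.8407, -0.4660, 0.2756] o=[0.6226, -1.5847, 0.5227] → [-0.3359, -0.3530, 0.4279, 0.8407, -0.4660, 0.2756]
J6: z=[0.8407, -0.4660, 0.2756] o=[0.7897, -1.0472, 0.9218] → [-0.0018, -0.0634, -0.1018, 0.8407, -0.4660, 0.2756]
V = J·q̇ = [0.7507, 0.0814, -0.6584, 0.3774, 0.1475, 0.5941]

0.7507 0.0814 -0.6584 0.3774 0.1475 0.5941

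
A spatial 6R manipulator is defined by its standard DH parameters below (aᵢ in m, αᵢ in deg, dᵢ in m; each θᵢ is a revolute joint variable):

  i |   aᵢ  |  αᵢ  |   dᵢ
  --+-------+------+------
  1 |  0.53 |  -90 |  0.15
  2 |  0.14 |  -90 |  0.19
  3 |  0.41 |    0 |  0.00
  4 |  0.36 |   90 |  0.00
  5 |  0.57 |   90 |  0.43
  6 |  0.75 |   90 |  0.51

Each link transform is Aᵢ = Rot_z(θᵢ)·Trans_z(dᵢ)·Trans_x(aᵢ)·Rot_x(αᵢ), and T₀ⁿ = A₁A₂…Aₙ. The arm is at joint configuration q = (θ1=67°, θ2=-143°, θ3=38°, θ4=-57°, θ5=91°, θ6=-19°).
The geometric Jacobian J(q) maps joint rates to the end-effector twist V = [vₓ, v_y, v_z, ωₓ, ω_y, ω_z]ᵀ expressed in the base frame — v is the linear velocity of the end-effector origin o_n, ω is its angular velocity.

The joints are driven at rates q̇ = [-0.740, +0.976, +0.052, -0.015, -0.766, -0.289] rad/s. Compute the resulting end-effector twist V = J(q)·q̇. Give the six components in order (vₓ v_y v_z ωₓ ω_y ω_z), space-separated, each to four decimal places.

0.5203 0.7892 0.4318 -0.1302 0.0968 -0.7288

o_n = [-0.2241, 0.4683, 1.9031]
J₁: ẑ×o_n = [-0.4683, -0.2241, 0.0000], ω = ẑ
J2: z=[-0.9205, 0.3907, 0.0000] o=[0.2071, 0.4879, 0.1500] → [0.6850, 1.6137, 0.1865, -0.9205, 0.3907, 0.0000]
J3: z=[0.2351, 0.5540, 0.7986] o=[-0.0115, 0.4592, 0.2343] → [0.9173, -0.5622, 0.1199, 0.2351, 0.5540, 0.7986]
J4: z=[0.2351, 0.5540, 0.7986] o=[0.1200, 0.1230, 0.4287] → [0.5411, -0.6215, 0.2718, 0.2351, 0.5540, 0.7986]
J5: z=[-0.7688, 0.6088, -0.1959] o=[-0.0941, -0.0814, 0.6335] → [0.8806, 1.0015, -0.3434, -0.7688, 0.6088, -0.1959]
J6: z=[-0.5905, -0.5581, 0.5829] o=[-0.2847, 0.5017, 0.9988] → [-0.4852, 0.5694, 0.0536, -0.5905, -0.5581, 0.5829]
V = J·q̇ = [0.5203, 0.7892, 0.4318, -0.1302, 0.0968, -0.7288]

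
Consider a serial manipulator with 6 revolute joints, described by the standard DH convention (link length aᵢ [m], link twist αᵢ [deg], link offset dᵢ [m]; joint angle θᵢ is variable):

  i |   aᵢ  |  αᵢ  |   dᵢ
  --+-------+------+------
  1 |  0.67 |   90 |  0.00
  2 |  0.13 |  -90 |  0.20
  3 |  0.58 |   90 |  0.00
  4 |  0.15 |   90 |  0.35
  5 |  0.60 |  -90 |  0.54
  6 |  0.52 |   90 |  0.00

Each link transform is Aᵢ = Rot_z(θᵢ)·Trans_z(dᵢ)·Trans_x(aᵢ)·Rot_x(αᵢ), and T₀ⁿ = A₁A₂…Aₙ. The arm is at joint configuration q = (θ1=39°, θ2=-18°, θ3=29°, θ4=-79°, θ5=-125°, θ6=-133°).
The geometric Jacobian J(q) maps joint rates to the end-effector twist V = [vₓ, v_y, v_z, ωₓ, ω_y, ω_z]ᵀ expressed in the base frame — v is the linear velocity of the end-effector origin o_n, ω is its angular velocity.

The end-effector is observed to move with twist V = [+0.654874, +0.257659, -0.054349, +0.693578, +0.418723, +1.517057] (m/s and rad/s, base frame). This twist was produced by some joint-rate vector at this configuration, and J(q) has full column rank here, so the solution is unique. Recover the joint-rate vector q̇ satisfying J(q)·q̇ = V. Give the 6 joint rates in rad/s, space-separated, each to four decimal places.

o_n = [0.7239, -0.0395, -0.1512]
J₁: ẑ×o_n = [0.0395, 0.7239, -0.0000], ω = ẑ
J2: z=[0.6293, -0.7771, 0.0000] o=[0.5207, 0.4216, 0.0000] → [0.1175, 0.0952, -0.1323, 0.6293, -0.7771, 0.0000]
J3: z=[0.2402, 0.1945, 0.9511] o=[0.7426, 0.3440, -0.0402] → [0.3431, 0.0089, -0.0885, 0.2402, 0.1945, 0.9511]
J4: z=[0.9087, -0.3895, -0.1498] o=[0.9406, 0.8662, -0.1969] → [-0.1535, -0.0091, -0.9074, 0.9087, -0.3895, -0.1498]
J5: z=[-0.3809, -0.9208, 0.0838] o=[1.2331, 0.7270, -0.3971] → [-0.1622, 0.0510, -0.1769, -0.3809, -0.9208, 0.0838]
J6: z=[-0.6610, 0.2078, -0.7211] o=[0.6395, 0.4278, 0.0608] → [-0.3810, -0.2010, 0.2913, -0.6610, 0.2078, -0.7211]
q̇ = J⁺·V = [0.2050, 0.1240, 0.9840, -0.1470, -0.4110, -0.5390]

0.2050 0.1240 0.9840 -0.1470 -0.4110 -0.5390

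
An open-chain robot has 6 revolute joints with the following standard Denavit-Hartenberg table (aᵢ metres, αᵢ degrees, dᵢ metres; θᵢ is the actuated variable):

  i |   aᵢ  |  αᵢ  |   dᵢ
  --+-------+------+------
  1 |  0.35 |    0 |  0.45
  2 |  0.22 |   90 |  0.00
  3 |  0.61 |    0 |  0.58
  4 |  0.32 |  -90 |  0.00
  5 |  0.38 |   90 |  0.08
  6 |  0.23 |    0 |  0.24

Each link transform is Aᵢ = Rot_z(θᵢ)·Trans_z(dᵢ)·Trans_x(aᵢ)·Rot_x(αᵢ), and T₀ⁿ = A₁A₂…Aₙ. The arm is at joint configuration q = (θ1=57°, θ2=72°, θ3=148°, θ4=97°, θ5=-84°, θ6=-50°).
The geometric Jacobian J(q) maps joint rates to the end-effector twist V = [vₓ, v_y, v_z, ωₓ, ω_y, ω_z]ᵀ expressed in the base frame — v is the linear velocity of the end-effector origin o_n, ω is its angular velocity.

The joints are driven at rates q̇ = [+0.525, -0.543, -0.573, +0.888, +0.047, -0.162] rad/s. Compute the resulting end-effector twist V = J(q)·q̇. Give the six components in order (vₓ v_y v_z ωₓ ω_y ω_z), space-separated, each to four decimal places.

-0.2761 0.2067 0.2402 0.2477 0.1678 -0.1839

o_n = [1.3471, 0.6611, 0.6902]
J₁: ẑ×o_n = [-0.6611, 1.3471, 0.0000], ω = ẑ
J2: z=[0.0000, 0.0000, 1.0000] o=[0.1906, 0.2935, 0.4500] → [-0.3675, 1.1565, 0.0000, 0.0000, 0.0000, 1.0000]
J3: z=[0.7771, 0.6293, 0.0000] o=[0.0522, 0.4645, 0.4500] → [0.1512, -0.1867, -0.6622, 0.7771, 0.6293, 0.0000]
J4: z=[0.7771, 0.6293, 0.0000] o=[0.8285, 0.4275, 0.7733] → [-0.0523, 0.0645, -0.1449, 0.7771, 0.6293, 0.0000]
J5: z=[-0.5704, 0.7043, -0.4226] o=[0.9136, 0.3224, 0.4832] → [0.2889, -0.0652, -0.4985, -0.5704, 0.7043, -0.4226]
J6: z=[-0.1833, 0.3924, 0.9013] o=[1.1722, 0.6035, 0.4134] → [0.0568, 0.2084, -0.0792, -0.1833, 0.3924, 0.9013]
V = J·q̇ = [-0.2761, 0.2067, 0.2402, 0.2477, 0.1678, -0.1839]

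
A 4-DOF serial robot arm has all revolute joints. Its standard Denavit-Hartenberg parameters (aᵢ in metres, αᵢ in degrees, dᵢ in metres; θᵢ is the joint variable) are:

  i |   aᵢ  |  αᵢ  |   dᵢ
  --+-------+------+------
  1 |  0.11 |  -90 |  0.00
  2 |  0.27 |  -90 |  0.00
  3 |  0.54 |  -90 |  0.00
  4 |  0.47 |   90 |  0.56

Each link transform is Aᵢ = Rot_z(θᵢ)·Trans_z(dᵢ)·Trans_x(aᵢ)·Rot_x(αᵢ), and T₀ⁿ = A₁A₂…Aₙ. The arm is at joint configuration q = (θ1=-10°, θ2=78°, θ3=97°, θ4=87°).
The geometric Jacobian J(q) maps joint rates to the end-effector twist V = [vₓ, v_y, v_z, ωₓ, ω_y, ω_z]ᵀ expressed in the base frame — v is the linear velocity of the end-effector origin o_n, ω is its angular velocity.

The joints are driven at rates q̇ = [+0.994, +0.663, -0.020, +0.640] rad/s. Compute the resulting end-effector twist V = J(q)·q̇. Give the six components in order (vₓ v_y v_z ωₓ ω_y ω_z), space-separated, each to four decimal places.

o_n = [0.4024, -0.5707, 0.4445]
J₁: ẑ×o_n = [0.5707, 0.4024, -0.0000], ω = ẑ
J2: z=[0.1736, 0.9848, 0.0000] o=[0.1083, -0.0191, 0.0000] → [0.4377, -0.0772, -0.3854, 0.1736, 0.9848, 0.0000]
J3: z=[-0.9633, 0.1699, -0.2079] o=[0.1636, -0.0288, -0.2641] → [0.0077, 0.6329, 0.4814, -0.9633, 0.1699, -0.2079]
J4: z=[-0.1821, 0.1559, 0.9709] o=[0.0571, -0.5543, -0.1997] → [0.1163, 0.4525, -0.0508, -0.1821, 0.1559, 0.9709]
V = J·q̇ = [0.9317, 0.6258, -0.2977, 0.0179, 0.7493, 1.6195]

0.9317 0.6258 -0.2977 0.0179 0.7493 1.6195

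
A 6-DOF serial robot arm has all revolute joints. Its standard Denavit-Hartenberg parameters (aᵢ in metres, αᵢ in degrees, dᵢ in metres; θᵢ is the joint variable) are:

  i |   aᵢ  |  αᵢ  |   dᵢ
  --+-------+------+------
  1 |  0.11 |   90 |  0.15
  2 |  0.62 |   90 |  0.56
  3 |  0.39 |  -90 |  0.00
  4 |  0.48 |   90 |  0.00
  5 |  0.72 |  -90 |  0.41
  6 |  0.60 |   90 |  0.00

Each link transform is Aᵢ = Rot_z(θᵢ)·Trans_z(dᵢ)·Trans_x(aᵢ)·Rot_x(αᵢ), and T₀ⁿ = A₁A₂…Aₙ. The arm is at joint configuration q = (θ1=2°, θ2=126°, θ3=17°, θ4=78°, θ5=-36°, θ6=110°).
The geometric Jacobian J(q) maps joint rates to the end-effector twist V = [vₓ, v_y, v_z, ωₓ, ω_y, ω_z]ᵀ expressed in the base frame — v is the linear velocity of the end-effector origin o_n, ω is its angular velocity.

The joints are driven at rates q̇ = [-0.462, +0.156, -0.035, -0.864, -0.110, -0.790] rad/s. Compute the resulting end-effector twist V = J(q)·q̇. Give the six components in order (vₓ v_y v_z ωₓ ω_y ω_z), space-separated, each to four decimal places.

-0.9648 0.6670 0.1989 0.1302 1.3465 -0.0314

o_n = [-1.2666, -0.4396, 0.5185]
J₁: ẑ×o_n = [0.4396, -1.2666, 0.0000], ω = ẑ
J2: z=[0.0349, -0.9994, 0.0000] o=[0.1099, 0.0038, 0.1500] → [-0.3683, -0.0129, -1.3911, 0.0349, -0.9994, 0.0000]
J3: z=[0.8085, 0.0282, 0.5878] o=[-0.2347, -0.5685, 0.6516] → [-0.0795, -0.4989, 0.1334, 0.8085, 0.0282, 0.5878]
J4: z=[0.2051, -0.9497, -0.2365] o=[-0.4498, -0.6901, 0.9533] → [0.4722, 0.2824, -0.7243, 0.2051, -0.9497, -0.2365]
J5: z=[-0.3714, -0.2991, 0.8790] o=[-0.8845, -0.7345, 0.7546] → [-0.1886, -0.4235, -0.2238, -0.3714, -0.2991, 0.8790]
J6: z=[-0.3663, -0.8227, -0.4348] o=[-1.6510, -0.5091, 0.9738] → [0.4048, -0.3340, 0.2909, -0.3663, -0.8227, -0.4348]
V = J·q̇ = [-0.9648, 0.6670, 0.1989, 0.1302, 1.3465, -0.0314]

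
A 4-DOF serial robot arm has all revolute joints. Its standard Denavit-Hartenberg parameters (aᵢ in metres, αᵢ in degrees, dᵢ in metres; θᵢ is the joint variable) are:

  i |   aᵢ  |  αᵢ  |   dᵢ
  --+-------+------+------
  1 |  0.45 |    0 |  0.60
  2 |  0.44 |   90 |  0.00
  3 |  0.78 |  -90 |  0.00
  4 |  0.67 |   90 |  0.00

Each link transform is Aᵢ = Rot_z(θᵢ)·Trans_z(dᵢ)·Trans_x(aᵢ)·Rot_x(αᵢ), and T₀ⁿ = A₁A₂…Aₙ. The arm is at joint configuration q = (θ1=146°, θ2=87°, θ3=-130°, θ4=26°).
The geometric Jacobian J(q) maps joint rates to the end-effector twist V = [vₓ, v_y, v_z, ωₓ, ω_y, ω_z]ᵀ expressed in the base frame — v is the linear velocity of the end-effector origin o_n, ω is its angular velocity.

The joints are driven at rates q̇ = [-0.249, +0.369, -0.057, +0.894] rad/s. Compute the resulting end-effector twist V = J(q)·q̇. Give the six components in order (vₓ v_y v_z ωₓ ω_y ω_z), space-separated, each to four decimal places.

o_n = [0.1314, 0.4330, -0.4588]
J₁: ẑ×o_n = [-0.4330, 0.1314, 0.0000], ω = ẑ
J2: z=[0.0000, 0.0000, 1.0000] o=[-0.3731, 0.2516, 0.6000] → [-0.1814, 0.5045, 0.0000, 0.0000, 0.0000, 1.0000]
J3: z=[-0.7986, 0.6018, 0.0000] o=[-0.6379, -0.0998, 0.6000] → [-0.6372, -0.8456, -0.8885, -0.7986, 0.6018, 0.0000]
J4: z=[-0.4610, -0.6118, -0.6428] o=[-0.3361, 0.3007, 0.0025] → [0.3673, -0.5132, 0.2250, -0.4610, -0.6118, -0.6428]
V = J·q̇ = [0.4056, -0.2572, 0.2518, -0.3666, -0.5812, -0.4547]

0.4056 -0.2572 0.2518 -0.3666 -0.5812 -0.4547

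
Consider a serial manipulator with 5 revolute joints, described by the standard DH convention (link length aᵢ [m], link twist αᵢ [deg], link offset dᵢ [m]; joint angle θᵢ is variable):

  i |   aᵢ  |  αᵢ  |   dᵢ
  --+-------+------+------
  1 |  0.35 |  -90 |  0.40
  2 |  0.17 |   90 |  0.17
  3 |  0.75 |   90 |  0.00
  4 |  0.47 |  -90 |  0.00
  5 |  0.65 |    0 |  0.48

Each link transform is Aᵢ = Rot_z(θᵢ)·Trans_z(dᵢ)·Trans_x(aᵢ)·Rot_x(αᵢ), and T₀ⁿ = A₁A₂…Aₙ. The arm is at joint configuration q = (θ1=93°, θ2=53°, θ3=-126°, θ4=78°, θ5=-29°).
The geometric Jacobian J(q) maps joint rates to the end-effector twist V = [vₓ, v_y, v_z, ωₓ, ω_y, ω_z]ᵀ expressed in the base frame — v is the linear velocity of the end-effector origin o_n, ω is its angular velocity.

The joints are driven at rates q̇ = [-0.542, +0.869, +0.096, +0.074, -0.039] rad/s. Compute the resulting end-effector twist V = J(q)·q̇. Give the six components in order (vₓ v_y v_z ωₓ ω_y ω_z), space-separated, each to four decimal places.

o_n = [-0.0068, 1.0153, 1.3723]
J₁: ẑ×o_n = [-1.0153, -0.0068, 0.0000], ω = ẑ
J2: z=[-0.9986, -0.0523, 0.0000] o=[-0.0183, 0.3495, 0.4000] → [-0.0509, 0.9709, -0.6642, -0.9986, -0.0523, 0.0000]
J3: z=[-0.0418, 0.7975, 0.6018] o=[-0.1934, 0.4428, 0.2642] → [0.5392, 0.1587, -0.1728, -0.0418, 0.7975, 0.6018]
J4: z=[-0.5615, -0.5170, 0.6461] o=[0.4264, 0.2096, 0.6163] → [-0.9114, 0.1446, -0.6763, -0.5615, -0.5170, 0.6461]
J5: z=[-0.8171, 0.4699, -0.3340] o=[0.4879, 0.5459, 0.9388] → [0.3605, 0.5194, -0.1511, -0.8171, 0.4699, -0.3340]
V = J·q̇ = [0.4763, 0.8531, -0.6380, -0.8815, -0.0255, -0.4234]

0.4763 0.8531 -0.6380 -0.8815 -0.0255 -0.4234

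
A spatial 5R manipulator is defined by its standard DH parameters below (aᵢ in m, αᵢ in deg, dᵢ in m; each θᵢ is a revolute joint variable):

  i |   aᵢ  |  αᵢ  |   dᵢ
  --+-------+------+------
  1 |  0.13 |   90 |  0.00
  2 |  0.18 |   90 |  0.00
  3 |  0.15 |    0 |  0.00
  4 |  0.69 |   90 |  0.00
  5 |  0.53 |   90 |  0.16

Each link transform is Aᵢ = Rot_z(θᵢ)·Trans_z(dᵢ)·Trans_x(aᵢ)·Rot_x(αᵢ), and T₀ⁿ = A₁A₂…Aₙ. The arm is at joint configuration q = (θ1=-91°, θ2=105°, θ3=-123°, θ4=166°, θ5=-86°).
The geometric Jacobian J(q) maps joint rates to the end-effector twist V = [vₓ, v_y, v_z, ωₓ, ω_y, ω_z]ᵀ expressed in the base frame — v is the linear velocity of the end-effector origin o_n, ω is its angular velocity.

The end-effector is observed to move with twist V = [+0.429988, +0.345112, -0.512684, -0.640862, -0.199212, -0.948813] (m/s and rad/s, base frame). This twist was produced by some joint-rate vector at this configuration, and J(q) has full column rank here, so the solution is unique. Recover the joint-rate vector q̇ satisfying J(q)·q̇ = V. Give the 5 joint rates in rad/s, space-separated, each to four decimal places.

o_n = [-0.2430, 0.5763, 0.5771]
J₁: ẑ×o_n = [-0.5763, -0.2430, 0.0000], ω = ẑ
J2: z=[-0.9998, 0.0175, 0.0000] o=[-0.0023, -0.1300, 0.0000] → [0.0101, 0.5770, -0.7020, -0.9998, 0.0175, 0.0000]
J3: z=[-0.0169, -0.9658, 0.2588] o=[-0.0015, -0.0834, 0.1739] → [-0.5602, -0.0557, -0.2444, -0.0169, -0.9658, 0.2588]
J4: z=[-0.0169, -0.9658, 0.2588] o=[0.1240, -0.1067, 0.0950] → [-0.6424, -0.0868, -0.3659, -0.0169, -0.9658, 0.2588]
J5: z=[0.7343, 0.1637, 0.6588] o=[-0.3443, 0.0321, 0.5824] → [-0.3594, 0.0707, 0.3831, 0.7343, 0.1637, 0.6588]
q̇ = J⁺·V = [-0.7510, 0.3740, -0.4660, 0.6180, -0.3600]

-0.7510 0.3740 -0.4660 0.6180 -0.3600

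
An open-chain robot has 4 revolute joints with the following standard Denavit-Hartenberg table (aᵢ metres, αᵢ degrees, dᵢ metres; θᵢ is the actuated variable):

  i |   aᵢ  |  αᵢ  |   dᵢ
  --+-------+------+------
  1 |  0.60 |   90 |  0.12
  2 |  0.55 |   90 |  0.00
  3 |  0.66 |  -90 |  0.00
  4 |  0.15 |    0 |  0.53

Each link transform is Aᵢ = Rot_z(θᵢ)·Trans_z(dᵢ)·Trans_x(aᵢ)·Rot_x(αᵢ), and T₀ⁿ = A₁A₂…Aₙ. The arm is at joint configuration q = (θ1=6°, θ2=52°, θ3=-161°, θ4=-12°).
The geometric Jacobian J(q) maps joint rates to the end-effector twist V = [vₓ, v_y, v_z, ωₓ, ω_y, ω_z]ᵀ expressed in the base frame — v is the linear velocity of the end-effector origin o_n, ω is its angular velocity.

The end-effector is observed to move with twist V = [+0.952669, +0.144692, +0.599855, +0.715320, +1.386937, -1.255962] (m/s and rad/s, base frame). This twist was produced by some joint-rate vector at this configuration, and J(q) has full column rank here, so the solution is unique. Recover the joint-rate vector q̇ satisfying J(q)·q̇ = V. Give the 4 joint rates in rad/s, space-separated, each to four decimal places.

-0.8480 -0.7070 0.9260 0.6320

o_n = [0.5167, 0.8223, 0.0691]
J₁: ẑ×o_n = [-0.8223, 0.5167, 0.0000], ω = ẑ
J2: z=[0.1045, -0.9945, 0.0000] o=[0.5967, 0.0627, 0.1200] → [0.0506, 0.0053, -0.0002, 0.1045, -0.9945, 0.0000]
J3: z=[0.7837, 0.0824, -0.6157] o=[0.9335, 0.0981, 0.5534] → [0.4060, 0.6361, 0.6019, 0.7837, 0.0824, -0.6157]
J4: z=[0.1005, 0.9613, 0.2566] o=[0.5289, 0.2717, 0.0617] → [-0.1341, -0.0039, 0.0671, 0.1005, 0.9613, 0.2566]
q̇ = J⁺·V = [-0.8480, -0.7070, 0.9260, 0.6320]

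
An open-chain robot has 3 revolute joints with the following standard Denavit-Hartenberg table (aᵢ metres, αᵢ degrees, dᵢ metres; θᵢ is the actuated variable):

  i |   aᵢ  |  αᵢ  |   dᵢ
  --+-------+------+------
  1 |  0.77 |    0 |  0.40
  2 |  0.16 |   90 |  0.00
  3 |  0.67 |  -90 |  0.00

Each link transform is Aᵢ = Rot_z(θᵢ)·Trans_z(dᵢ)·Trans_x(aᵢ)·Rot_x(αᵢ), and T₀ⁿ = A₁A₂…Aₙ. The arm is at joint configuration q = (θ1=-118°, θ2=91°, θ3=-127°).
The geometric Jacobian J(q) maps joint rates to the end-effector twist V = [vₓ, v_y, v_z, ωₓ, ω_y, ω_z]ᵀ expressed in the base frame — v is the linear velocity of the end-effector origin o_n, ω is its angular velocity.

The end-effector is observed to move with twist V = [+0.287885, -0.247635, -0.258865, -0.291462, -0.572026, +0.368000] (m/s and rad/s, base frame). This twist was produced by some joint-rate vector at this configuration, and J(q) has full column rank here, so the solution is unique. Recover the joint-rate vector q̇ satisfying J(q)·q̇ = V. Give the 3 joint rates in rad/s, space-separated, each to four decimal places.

0.0330 0.3350 0.6420

o_n = [-0.5782, -0.5695, -0.1351]
J₁: ẑ×o_n = [0.5695, -0.5782, 0.0000], ω = ẑ
J2: z=[0.0000, 0.0000, 1.0000] o=[-0.3615, -0.6799, 0.4000] → [-0.1104, -0.2167, 0.0000, 0.0000, 0.0000, 1.0000]
J3: z=[-0.4540, -0.8910, 0.0000] o=[-0.2189, -0.7525, 0.4000] → [0.4768, -0.2429, -0.4032, -0.4540, -0.8910, 0.0000]
q̇ = J⁺·V = [0.0330, 0.3350, 0.6420]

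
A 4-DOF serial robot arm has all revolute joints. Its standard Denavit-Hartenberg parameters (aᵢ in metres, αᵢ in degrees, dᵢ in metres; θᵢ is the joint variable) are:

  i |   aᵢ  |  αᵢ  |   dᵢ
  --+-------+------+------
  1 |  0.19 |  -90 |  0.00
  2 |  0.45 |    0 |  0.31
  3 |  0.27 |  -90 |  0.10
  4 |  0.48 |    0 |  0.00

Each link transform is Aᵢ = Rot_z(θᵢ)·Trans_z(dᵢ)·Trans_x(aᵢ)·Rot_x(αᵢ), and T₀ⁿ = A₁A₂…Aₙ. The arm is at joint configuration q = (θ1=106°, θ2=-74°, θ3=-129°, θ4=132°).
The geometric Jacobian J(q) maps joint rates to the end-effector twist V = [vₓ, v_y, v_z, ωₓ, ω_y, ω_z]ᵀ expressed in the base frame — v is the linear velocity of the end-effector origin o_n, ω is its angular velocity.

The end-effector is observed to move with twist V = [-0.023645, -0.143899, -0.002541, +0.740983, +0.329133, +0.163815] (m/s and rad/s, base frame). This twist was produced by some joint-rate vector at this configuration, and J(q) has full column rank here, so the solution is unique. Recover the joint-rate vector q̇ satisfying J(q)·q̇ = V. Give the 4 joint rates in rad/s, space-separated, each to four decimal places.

o_n = [-0.1508, 0.3325, 0.4526]
J₁: ẑ×o_n = [-0.3325, -0.1508, 0.0000], ω = ẑ
J2: z=[-0.9613, -0.2756, 0.0000] o=[-0.0524, 0.1826, 0.0000] → [-0.1247, 0.4350, -0.1712, -0.9613, -0.2756, 0.0000]
J3: z=[-0.9613, -0.2756, 0.0000] o=[-0.3846, 0.2164, 0.4326] → [-0.0055, 0.0192, -0.0471, -0.9613, -0.2756, 0.0000]
J4: z=[0.1077, -0.3756, 0.9205] o=[-0.4122, -0.0500, 0.3271] → [-0.3992, 0.2271, 0.1394, 0.1077, -0.3756, 0.9205]
q̇ = J⁺·V = [0.4280, 0.0030, -0.8060, -0.2870]

0.4280 0.0030 -0.8060 -0.2870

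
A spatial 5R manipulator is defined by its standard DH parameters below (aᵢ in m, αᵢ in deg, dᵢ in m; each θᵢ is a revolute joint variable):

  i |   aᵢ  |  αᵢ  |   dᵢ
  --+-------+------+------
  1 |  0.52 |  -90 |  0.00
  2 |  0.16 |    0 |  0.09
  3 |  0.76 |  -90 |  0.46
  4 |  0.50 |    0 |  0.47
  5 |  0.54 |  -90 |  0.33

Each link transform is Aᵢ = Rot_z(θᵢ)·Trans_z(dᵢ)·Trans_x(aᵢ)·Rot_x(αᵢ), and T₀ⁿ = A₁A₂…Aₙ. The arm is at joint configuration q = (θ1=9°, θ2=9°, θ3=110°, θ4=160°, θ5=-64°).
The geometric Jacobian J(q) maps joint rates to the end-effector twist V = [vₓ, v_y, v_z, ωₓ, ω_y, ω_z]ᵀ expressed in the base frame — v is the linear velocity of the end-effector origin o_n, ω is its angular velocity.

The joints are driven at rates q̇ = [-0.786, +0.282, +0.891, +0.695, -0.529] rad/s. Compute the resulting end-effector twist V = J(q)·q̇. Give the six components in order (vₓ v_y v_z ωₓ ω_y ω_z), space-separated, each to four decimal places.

o_n = [-0.1086, -0.1772, 0.1584]
J₁: ẑ×o_n = [0.1772, -0.1086, 0.0000], ω = ẑ
J2: z=[-0.1564, 0.9877, 0.0000] o=[0.5136, 0.0813, 0.0000] → [0.1565, 0.0248, 0.6550, -0.1564, 0.9877, 0.0000]
J3: z=[-0.1564, 0.9877, 0.0000] o=[0.6556, 0.1950, -0.0250] → [0.1812, 0.0287, 0.8130, -0.1564, 0.9877, 0.0000]
J4: z=[-0.8639, -0.1368, 0.4848] o=[0.2197, 0.5917, -0.6897] → [0.2567, 0.5735, 0.6193, -0.8639, -0.1368, 0.4848]
J5: z=[-0.8639, -0.1368, 0.4848] o=[0.0654, 0.3941, -0.0509] → [0.2483, 0.0965, 0.4697, -0.8639, -0.1368, 0.4848]
V = J·q̇ = [0.1133, 0.4655, 1.0910, -0.3269, 1.1358, -0.7055]

0.1133 0.4655 1.0910 -0.3269 1.1358 -0.7055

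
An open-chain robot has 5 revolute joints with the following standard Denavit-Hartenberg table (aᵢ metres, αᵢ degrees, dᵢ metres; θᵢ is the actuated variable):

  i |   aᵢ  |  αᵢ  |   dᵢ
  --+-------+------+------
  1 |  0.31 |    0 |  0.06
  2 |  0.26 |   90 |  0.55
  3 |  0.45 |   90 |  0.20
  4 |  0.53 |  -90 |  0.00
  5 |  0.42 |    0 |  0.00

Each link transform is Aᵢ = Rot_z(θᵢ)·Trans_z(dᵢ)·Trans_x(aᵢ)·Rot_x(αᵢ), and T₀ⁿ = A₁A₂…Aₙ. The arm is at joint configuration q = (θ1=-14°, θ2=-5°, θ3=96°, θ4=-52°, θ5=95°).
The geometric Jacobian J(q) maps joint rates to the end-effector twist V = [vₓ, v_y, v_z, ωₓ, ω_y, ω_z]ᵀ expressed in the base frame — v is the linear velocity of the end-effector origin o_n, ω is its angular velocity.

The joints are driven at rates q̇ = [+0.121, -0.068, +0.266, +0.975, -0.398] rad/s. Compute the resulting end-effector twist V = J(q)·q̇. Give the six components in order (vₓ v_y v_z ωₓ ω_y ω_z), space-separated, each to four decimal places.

o_n = [0.1402, 0.1800, 1.3159]
J₁: ẑ×o_n = [-0.1800, 0.1402, 0.0000], ω = ẑ
J2: z=[0.0000, 0.0000, 1.0000] o=[0.3008, -0.0750, 0.0600] → [-0.2550, -0.1606, 0.0000, 0.0000, 0.0000, 1.0000]
J3: z=[-0.3256, -0.9455, 0.0000] o=[0.5466, -0.1596, 0.6100] → [-0.6674, 0.2298, -0.4949, -0.3256, -0.9455, 0.0000]
J4: z=[0.9403, -0.3238, 0.1045] o=[0.4370, -0.3334, 1.0575] → [-0.1373, -0.2740, 0.3867, 0.9403, -0.3238, 0.1045]
J5: z=[-0.2783, -0.5553, 0.7837] o=[0.5408, 0.0726, 1.3820] → [-0.0475, -0.3324, -0.2524, -0.2783, -0.5553, 0.7837]
V = J·q̇ = [-0.2970, -0.0458, 0.3458, 0.9410, -0.3462, -0.1570]

-0.2970 -0.0458 0.3458 0.9410 -0.3462 -0.1570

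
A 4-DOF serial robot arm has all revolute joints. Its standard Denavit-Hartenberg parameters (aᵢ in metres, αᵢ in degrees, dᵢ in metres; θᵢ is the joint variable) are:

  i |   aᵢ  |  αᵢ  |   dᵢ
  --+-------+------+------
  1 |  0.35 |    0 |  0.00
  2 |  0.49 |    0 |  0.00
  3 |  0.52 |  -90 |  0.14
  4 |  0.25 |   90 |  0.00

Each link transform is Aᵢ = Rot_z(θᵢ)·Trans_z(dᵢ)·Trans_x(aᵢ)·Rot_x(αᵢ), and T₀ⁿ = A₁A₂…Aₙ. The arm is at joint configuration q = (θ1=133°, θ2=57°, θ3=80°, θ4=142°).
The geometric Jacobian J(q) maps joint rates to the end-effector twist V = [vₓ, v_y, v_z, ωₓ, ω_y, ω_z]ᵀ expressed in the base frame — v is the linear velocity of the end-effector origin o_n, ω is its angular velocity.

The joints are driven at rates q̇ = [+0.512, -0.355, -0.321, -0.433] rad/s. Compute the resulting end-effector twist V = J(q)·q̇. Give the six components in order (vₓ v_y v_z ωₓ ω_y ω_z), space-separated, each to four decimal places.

o_n = [-0.7213, -0.1521, -0.0139]
J₁: ẑ×o_n = [0.1521, -0.7213, 0.0000], ω = ẑ
J2: z=[0.0000, 0.0000, 1.0000] o=[-0.2387, 0.2560, 0.0000] → [0.4081, -0.4826, 0.0000, 0.0000, 0.0000, 1.0000]
J3: z=[0.0000, 0.0000, 1.0000] o=[-0.7213, 0.1709, 0.0000] → [0.3230, -0.0000, 0.0000, 0.0000, 0.0000, 1.0000]
J4: z=[1.0000, -0.0000, 0.0000] o=[-0.7213, -0.3491, 0.1400] → [0.0000, 0.1539, 0.1970, 1.0000, -0.0000, 0.0000]
V = J·q̇ = [-0.1707, -0.2646, -0.0853, -0.4330, 0.0000, -0.1640]

-0.1707 -0.2646 -0.0853 -0.4330 0.0000 -0.1640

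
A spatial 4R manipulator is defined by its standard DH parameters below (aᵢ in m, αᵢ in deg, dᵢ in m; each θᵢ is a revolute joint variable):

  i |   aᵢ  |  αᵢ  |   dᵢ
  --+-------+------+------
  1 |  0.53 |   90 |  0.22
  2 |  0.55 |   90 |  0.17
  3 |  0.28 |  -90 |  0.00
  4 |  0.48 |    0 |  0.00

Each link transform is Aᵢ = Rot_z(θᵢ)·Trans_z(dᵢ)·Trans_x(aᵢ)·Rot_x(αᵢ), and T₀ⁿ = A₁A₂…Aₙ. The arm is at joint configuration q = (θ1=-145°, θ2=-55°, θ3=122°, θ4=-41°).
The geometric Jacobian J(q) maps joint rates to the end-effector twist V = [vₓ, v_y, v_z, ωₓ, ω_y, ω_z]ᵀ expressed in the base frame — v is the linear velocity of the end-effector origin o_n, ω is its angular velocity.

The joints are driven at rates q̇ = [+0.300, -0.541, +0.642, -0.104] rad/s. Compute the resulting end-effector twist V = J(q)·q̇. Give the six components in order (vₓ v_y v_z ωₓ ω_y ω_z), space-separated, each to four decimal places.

o_n = [-0.7313, 0.3604, -0.1324]
J₁: ẑ×o_n = [-0.3604, -0.7313, 0.0000], ω = ẑ
J2: z=[-0.5736, 0.8192, 0.0000] o=[-0.4342, -0.3040, 0.2200] → [-0.2886, -0.2021, -0.1377, -0.5736, 0.8192, 0.0000]
J3: z=[0.6710, 0.4698, -0.5736] o=[-0.7901, -0.3457, -0.2305] → [0.4511, -0.0996, 0.4462, 0.6710, 0.4698, -0.5736]
J4: z=[0.7024, -0.1551, 0.6947] o=[-0.8566, -0.1024, -0.1090] → [-0.3179, 0.1035, 0.3445, 0.7024, -0.1551, 0.6947]
V = J·q̇ = [0.3707, -0.1847, 0.3251, 0.6680, -0.1254, -0.1405]

0.3707 -0.1847 0.3251 0.6680 -0.1254 -0.1405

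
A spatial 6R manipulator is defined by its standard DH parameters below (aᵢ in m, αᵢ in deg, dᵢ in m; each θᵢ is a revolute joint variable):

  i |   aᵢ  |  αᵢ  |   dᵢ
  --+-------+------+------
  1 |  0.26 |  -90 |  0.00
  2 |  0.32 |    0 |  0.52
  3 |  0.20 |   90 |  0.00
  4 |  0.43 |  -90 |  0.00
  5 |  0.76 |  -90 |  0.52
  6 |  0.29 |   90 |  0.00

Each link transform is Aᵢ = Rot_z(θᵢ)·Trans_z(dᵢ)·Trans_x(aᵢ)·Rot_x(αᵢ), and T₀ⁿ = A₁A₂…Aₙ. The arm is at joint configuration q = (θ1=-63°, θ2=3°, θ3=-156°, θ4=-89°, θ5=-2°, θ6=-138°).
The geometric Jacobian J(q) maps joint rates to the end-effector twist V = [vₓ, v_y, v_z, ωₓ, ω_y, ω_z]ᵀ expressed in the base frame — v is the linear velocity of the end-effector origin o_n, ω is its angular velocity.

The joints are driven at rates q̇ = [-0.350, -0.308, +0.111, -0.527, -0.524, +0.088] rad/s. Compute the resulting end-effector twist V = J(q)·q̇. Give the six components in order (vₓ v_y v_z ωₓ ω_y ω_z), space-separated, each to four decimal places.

-0.2344 -0.2041 -0.5427 0.1522 -0.7596 -0.0399

o_n = [-0.5108, 0.0299, 0.3890]
J₁: ẑ×o_n = [-0.0299, -0.5108, 0.0000], ω = ẑ
J2: z=[0.8910, 0.4540, 0.0000] o=[0.1180, -0.2317, 0.0000] → [0.1766, -0.3466, 0.5185, 0.8910, 0.4540, 0.0000]
J3: z=[0.8910, 0.4540, 0.0000] o=[0.7264, -0.2803, -0.0167] → [0.1842, -0.3615, 0.8381, 0.8910, 0.4540, 0.0000]
J4: z=[-0.2061, 0.4045, -0.8910] o=[0.6455, -0.1215, 0.0741] → [0.2623, 1.0952, 0.4365, -0.2061, 0.4045, -0.8910]
J5: z=[-0.3889, 0.8017, 0.4539] o=[0.2594, -0.3108, 0.0775] → [0.0951, -0.2285, 0.4850, -0.3889, 0.8017, 0.4539]
J6: z=[0.1746, -0.4196, 0.8907] o=[-0.6303, -0.2174, 0.2959] → [-0.2593, 0.0902, 0.0933, 0.1746, -0.4196, 0.8907]
V = J·q̇ = [-0.2344, -0.2041, -0.5427, 0.1522, -0.7596, -0.0399]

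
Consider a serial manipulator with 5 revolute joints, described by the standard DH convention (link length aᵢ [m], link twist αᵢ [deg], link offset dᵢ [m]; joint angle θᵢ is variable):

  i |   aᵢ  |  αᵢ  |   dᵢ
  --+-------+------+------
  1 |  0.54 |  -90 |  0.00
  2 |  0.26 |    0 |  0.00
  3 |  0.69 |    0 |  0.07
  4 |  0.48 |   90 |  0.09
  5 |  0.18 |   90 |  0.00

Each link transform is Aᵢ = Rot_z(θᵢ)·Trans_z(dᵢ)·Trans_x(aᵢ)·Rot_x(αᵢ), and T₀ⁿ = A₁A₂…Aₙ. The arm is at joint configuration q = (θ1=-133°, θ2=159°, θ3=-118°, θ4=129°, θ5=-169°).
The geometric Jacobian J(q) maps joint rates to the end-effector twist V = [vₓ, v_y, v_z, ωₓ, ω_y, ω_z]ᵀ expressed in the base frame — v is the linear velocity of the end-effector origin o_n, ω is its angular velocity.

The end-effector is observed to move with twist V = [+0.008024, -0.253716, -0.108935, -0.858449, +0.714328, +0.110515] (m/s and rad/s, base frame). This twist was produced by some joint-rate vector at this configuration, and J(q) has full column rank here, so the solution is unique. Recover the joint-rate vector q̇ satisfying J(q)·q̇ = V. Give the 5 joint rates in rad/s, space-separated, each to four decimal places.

o_n = [-0.2623, -0.4655, -0.5985]
J₁: ẑ×o_n = [0.4655, -0.2623, 0.0000], ω = ẑ
J2: z=[0.7314, -0.6820, 0.0000] o=[-0.3683, -0.3949, 0.0000] → [0.4082, 0.4377, 0.0207, 0.7314, -0.6820, 0.0000]
J3: z=[0.7314, -0.6820, 0.0000] o=[-0.2027, -0.2174, -0.0932] → [0.3446, 0.3696, -0.2221, 0.7314, -0.6820, 0.0000]
J4: z=[0.7314, -0.6820, 0.0000] o=[-0.5067, -0.6460, -0.5459] → [0.0359, 0.0385, 0.2987, 0.7314, -0.6820, 0.0000]
J5: z=[-0.1184, -0.1270, -0.9848] o=[-0.1185, -0.3617, -0.6292] → [-0.1062, 0.1452, -0.0060, -0.1184, -0.1270, -0.9848]
q̇ = J⁺·V = [0.4680, 0.0140, -0.4420, -0.6870, 0.3630]

0.4680 0.0140 -0.4420 -0.6870 0.3630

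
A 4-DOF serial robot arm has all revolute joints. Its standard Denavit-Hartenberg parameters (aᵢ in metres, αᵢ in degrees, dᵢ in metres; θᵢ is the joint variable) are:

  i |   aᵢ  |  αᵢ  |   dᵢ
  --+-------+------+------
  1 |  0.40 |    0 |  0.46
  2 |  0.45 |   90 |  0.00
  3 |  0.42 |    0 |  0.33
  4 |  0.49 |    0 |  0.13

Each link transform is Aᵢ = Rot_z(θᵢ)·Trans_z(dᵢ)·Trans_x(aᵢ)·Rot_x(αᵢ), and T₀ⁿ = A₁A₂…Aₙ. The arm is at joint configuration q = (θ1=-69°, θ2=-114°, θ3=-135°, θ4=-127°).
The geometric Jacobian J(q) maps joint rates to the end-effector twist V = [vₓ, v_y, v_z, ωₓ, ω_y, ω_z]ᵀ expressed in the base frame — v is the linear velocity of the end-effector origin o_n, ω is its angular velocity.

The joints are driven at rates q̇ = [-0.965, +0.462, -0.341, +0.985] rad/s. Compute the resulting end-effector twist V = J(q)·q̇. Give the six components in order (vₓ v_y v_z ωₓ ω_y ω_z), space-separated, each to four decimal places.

0.2861 -0.1295 0.0574 0.0337 0.6431 -0.5030

o_n = [0.0827, 0.0904, 0.6482]
J₁: ẑ×o_n = [-0.0904, 0.0827, 0.0000], ω = ẑ
J2: z=[0.0000, 0.0000, 1.0000] o=[0.1433, -0.3734, 0.4600] → [-0.4638, -0.0606, 0.0000, 0.0000, 0.0000, 1.0000]
J3: z=[0.0523, 0.9986, 0.0000] o=[-0.3060, -0.3499, 0.4600] → [0.1880, -0.0099, -0.3652, 0.0523, 0.9986, 0.0000]
J4: z=[0.0523, 0.9986, 0.0000] o=[0.0078, -0.0359, 0.1630] → [0.4846, -0.0254, -0.0682, 0.0523, 0.9986, 0.0000]
V = J·q̇ = [0.2861, -0.1295, 0.0574, 0.0337, 0.6431, -0.5030]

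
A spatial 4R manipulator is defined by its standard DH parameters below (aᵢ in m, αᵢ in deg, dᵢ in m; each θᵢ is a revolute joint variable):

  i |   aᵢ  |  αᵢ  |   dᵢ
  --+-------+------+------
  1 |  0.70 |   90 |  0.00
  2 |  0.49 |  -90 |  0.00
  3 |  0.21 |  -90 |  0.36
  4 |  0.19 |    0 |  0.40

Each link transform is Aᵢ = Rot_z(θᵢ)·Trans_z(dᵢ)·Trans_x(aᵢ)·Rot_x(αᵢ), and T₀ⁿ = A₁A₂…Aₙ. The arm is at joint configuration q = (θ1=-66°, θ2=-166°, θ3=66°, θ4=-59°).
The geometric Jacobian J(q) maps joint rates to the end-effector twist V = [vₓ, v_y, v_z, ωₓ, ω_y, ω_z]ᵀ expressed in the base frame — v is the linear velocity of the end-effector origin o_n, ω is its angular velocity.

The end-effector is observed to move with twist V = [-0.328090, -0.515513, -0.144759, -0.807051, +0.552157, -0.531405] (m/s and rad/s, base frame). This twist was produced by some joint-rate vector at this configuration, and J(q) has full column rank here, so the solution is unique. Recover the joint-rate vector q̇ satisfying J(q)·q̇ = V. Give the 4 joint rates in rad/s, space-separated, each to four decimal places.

-0.9030 0.1930 -0.5620 -0.7860

o_n = [0.6431, -0.3530, -0.5678]
J₁: ẑ×o_n = [0.3530, 0.6431, -0.0000], ω = ẑ
J2: z=[-0.9135, -0.4067, 0.0000] o=[0.2847, -0.6395, 0.0000] → [0.2309, -0.5187, -0.1159, -0.9135, -0.4067, 0.0000]
J3: z=[0.0984, -0.2210, -0.9703] o=[0.0913, -0.2051, -0.1185] → [-0.0442, -0.4912, 0.1074, 0.0984, -0.2210, -0.9703]
J4: z=[0.7321, -0.6443, 0.2210] o=[0.2683, -0.1310, -0.4885] → [0.1001, 0.1409, 0.0789, 0.7321, -0.6443, 0.2210]
q̇ = J⁺·V = [-0.9030, 0.1930, -0.5620, -0.7860]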